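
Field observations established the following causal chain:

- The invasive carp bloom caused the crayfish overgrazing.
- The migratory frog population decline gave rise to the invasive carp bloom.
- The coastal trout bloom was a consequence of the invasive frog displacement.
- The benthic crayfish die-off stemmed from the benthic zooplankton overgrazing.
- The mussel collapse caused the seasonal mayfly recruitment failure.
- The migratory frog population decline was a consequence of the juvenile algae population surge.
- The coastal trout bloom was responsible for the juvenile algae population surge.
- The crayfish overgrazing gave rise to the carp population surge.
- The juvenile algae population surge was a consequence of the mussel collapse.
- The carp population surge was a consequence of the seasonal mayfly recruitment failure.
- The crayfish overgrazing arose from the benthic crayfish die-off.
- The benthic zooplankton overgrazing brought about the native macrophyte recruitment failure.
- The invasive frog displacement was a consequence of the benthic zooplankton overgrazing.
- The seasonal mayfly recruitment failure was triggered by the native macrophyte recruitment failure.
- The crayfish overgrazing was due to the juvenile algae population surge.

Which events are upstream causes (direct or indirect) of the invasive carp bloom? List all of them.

Immediate cause of the invasive carp bloom: the migratory frog population decline.
Further upstream: the benthic zooplankton overgrazing, the invasive frog displacement, the coastal trout bloom, the mussel collapse, the juvenile algae population surge.

the benthic zooplankton overgrazing, the coastal trout bloom, the invasive frog displacement, the juvenile algae population surge, the migratory frog population decline, the mussel collapse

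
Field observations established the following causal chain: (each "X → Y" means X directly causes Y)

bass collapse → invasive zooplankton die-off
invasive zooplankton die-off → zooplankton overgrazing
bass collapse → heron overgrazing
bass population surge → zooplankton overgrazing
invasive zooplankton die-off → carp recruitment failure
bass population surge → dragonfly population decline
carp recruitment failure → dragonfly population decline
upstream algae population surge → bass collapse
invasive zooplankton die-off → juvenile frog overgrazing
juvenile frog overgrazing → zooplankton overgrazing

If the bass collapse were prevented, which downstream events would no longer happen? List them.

the carp recruitment failure, the heron overgrazing, the invasive zooplankton die-off, the juvenile frog overgrazing

Downstream of the bass collapse: the invasive zooplankton die-off, the heron overgrazing, the carp recruitment failure, the dragonfly population decline, the juvenile frog overgrazing, the zooplankton overgrazing.
Of those, still caused via another path: the dragonfly population decline, the zooplankton overgrazing.
The remainder have no surviving cause.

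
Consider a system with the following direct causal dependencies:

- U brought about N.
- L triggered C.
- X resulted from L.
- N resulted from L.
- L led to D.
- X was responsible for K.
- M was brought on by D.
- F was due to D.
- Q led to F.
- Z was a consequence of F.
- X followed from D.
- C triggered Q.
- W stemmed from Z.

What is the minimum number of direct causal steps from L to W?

4

Shortest chain: L → D → F → Z → W.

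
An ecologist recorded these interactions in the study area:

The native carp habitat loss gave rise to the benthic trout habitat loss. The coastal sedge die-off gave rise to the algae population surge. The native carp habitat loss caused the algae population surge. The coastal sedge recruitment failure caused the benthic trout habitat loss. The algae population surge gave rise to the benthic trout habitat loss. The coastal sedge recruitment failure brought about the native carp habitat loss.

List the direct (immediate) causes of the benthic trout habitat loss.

the algae population surge, the coastal sedge recruitment failure, the native carp habitat loss

Upstream contributors include the coastal sedge die-off, but only the algae population surge, the coastal sedge recruitment failure, the native carp habitat loss feed directly into the benthic trout habitat loss.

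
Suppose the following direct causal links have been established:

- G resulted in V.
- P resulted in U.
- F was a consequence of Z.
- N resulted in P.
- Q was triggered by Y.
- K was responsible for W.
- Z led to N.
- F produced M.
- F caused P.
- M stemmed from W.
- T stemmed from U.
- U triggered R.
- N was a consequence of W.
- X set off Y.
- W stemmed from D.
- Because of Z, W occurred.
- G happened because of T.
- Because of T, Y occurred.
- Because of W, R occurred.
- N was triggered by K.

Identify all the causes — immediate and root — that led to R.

D, F, K, N, P, U, W, Z

Immediate causes of R: W, U.
Further upstream: Z, F, D, K, N, P.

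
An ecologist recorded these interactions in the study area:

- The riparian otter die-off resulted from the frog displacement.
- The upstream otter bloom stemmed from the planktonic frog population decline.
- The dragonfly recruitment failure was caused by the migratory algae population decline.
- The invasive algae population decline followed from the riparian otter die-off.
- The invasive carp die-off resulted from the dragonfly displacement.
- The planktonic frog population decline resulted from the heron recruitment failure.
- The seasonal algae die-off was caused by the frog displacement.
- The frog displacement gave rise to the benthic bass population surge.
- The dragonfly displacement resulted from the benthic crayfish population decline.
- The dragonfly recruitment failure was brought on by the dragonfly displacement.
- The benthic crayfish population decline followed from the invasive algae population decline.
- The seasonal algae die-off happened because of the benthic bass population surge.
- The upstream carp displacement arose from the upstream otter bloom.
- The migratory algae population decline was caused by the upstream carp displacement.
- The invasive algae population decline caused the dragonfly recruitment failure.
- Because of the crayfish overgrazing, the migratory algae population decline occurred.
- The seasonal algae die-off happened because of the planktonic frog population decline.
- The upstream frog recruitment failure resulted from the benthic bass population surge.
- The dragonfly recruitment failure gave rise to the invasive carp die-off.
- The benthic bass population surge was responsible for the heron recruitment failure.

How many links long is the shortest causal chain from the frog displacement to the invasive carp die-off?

4

Shortest chain: the frog displacement → the riparian otter die-off → the invasive algae population decline → the dragonfly recruitment failure → the invasive carp die-off.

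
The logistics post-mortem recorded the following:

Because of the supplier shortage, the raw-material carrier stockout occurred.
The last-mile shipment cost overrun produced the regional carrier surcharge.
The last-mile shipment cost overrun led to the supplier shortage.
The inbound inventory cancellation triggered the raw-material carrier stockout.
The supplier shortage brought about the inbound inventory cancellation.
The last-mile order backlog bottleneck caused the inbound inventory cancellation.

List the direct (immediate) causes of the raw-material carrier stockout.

Upstream contributors include the last-mile shipment cost overrun, the last-mile order backlog bottleneck, but only the inbound inventory cancellation, the supplier shortage feed directly into the raw-material carrier stockout.

the inbound inventory cancellation, the supplier shortage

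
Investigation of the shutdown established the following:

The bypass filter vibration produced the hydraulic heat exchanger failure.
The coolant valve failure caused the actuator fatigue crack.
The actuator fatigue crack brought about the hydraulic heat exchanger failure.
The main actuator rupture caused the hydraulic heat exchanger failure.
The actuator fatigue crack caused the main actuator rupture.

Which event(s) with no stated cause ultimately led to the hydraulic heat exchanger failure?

the bypass filter vibration, the coolant valve failure

Tracing upstream from the hydraulic heat exchanger failure: the hydraulic heat exchanger failure ← the actuator fatigue crack ← the coolant valve failure.
A separate upstream branch: the hydraulic heat exchanger failure ← the bypass filter vibration.
Each of those chain origins has no stated cause.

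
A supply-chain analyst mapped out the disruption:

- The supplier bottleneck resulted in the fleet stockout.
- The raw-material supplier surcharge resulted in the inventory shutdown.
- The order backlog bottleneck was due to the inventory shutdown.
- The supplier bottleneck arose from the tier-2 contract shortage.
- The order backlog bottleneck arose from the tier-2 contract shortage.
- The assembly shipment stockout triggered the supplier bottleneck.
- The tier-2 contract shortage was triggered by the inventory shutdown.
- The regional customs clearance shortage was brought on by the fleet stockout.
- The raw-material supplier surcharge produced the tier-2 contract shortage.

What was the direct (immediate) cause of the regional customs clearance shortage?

Upstream contributors include the raw-material supplier surcharge, the inventory shutdown, the tier-2 contract shortage, the assembly shipment stockout, the supplier bottleneck, but only the fleet stockout feeds directly into the regional customs clearance shortage.

the fleet stockout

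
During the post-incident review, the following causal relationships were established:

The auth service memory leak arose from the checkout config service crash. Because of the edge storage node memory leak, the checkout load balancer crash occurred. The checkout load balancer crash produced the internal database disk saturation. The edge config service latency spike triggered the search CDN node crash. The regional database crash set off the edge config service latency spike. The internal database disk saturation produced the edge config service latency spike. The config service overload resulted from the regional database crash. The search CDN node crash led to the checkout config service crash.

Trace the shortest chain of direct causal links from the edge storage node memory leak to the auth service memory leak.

the edge storage node memory leak → the checkout load balancer crash → the internal database disk saturation → the edge config service latency spike → the search CDN node crash → the checkout config service crash → the auth service memory leak

the edge storage node memory leak → the checkout load balancer crash
the checkout load balancer crash → the internal database disk saturation
the internal database disk saturation → the edge config service latency spike
the edge config service latency spike → the search CDN node crash
the search CDN node crash → the checkout config service crash
the checkout config service crash → the auth service memory leak
Length: 6 steps.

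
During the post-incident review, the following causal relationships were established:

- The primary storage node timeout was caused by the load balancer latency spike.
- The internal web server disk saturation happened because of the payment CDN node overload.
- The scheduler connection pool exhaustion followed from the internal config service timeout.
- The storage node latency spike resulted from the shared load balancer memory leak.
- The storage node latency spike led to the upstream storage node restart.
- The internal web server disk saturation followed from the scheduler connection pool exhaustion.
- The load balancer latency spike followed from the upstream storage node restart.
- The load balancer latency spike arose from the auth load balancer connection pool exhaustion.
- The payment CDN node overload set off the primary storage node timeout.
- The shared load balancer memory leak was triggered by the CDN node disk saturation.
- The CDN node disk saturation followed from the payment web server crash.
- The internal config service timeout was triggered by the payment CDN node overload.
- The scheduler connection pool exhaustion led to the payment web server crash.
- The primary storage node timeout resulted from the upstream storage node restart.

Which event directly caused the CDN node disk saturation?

Upstream contributors include the payment CDN node overload, the internal config service timeout, the scheduler connection pool exhaustion, but only the payment web server crash feeds directly into the CDN node disk saturation.

the payment web server crash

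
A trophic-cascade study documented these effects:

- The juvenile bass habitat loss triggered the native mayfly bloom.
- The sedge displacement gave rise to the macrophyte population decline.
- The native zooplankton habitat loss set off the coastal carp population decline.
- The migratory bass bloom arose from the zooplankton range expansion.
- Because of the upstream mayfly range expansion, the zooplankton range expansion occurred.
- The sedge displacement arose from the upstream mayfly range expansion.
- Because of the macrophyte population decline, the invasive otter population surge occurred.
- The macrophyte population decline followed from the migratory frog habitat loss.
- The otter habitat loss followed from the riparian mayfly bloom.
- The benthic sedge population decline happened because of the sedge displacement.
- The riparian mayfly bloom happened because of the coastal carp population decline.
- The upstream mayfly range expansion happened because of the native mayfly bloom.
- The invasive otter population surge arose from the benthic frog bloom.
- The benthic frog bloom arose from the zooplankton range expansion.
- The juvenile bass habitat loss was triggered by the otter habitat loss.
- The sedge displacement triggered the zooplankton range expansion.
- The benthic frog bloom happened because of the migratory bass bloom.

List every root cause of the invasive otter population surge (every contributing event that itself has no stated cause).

Tracing upstream from the invasive otter population surge: the invasive otter population surge ← the macrophyte population decline ← the sedge displacement ← the upstream mayfly range expansion ← the native mayfly bloom ← the juvenile bass habitat loss ← the otter habitat loss ← the riparian mayfly bloom ← the coastal carp population decline ← the native zooplankton habitat loss.
A separate upstream branch: the invasive otter population surge ← the macrophyte population decline ← the migratory frog habitat loss.
Each of those chain origins has no stated cause.

the migratory frog habitat loss, the native zooplankton habitat loss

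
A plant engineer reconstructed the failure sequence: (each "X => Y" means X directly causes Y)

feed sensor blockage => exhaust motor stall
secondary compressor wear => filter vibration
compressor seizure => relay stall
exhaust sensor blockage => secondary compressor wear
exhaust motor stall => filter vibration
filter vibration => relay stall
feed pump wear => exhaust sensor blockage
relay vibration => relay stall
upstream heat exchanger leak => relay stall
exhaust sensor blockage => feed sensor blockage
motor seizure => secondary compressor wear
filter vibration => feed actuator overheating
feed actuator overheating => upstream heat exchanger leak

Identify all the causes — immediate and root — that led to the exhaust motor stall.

Immediate cause of the exhaust motor stall: the feed sensor blockage.
Further upstream: the feed pump wear, the exhaust sensor blockage.

the exhaust sensor blockage, the feed pump wear, the feed sensor blockage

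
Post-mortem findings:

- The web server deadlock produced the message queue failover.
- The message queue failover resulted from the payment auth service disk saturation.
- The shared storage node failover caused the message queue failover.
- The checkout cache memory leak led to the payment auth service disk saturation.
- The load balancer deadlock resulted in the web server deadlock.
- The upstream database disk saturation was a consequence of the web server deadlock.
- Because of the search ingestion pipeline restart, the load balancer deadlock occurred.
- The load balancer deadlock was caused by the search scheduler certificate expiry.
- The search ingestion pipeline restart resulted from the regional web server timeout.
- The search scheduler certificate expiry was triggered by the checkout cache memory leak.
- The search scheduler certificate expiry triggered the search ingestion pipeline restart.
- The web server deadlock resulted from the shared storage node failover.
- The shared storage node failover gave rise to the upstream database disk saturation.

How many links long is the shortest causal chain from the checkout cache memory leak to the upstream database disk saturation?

4

Shortest chain: the checkout cache memory leak → the search scheduler certificate expiry → the load balancer deadlock → the web server deadlock → the upstream database disk saturation.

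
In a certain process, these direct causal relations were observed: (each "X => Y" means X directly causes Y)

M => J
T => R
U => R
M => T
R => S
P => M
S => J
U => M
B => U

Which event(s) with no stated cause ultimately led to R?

B, P

Tracing upstream from R: R ← U ← B.
A separate upstream branch: R ← T ← M ← P.
Each of those chain origins has no stated cause.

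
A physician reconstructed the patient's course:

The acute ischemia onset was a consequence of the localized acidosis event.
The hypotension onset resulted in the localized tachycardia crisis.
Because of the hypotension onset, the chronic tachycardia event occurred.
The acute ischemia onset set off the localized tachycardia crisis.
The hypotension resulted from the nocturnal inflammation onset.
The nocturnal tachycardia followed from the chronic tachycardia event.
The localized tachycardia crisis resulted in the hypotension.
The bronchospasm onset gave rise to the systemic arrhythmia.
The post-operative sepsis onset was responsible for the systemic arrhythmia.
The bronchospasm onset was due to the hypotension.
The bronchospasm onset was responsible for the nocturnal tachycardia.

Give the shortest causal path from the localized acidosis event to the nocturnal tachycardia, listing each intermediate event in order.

the localized acidosis event → the acute ischemia onset
the acute ischemia onset → the localized tachycardia crisis
the localized tachycardia crisis → the hypotension
the hypotension → the bronchospasm onset
the bronchospasm onset → the nocturnal tachycardia
Length: 5 steps.

the localized acidosis event → the acute ischemia onset → the localized tachycardia crisis → the hypotension → the bronchospasm onset → the nocturnal tachycardia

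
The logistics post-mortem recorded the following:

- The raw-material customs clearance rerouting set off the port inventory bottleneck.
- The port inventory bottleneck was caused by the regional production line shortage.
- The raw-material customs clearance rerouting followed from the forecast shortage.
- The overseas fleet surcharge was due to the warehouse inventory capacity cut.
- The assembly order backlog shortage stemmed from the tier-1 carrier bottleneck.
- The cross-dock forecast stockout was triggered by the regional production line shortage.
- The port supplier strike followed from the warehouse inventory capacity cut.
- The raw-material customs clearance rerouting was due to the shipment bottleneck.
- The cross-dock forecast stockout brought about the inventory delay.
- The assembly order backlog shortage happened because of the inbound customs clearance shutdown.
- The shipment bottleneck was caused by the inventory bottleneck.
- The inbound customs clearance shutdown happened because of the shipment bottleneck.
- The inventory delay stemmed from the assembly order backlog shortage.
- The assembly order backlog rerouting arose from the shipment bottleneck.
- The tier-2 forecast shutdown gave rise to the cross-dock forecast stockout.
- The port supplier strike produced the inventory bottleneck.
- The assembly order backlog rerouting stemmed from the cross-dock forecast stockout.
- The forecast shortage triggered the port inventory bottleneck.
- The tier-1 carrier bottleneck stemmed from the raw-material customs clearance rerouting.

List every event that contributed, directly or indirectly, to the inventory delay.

Immediate causes of the inventory delay: the cross-dock forecast stockout, the assembly order backlog shortage.
Further upstream: the regional production line shortage, the warehouse inventory capacity cut, the tier-2 forecast shutdown, the port supplier strike, the forecast shortage, the inventory bottleneck, the shipment bottleneck, the raw-material customs clearance rerouting, the tier-1 carrier bottleneck, the inbound customs clearance shutdown.

the assembly order backlog shortage, the cross-dock forecast stockout, the forecast shortage, the inbound customs clearance shutdown, the inventory bottleneck, the port supplier strike, the raw-material customs clearance rerouting, the regional production line shortage, the shipment bottleneck, the tier-1 carrier bottleneck, the tier-2 forecast shutdown, the warehouse inventory capacity cut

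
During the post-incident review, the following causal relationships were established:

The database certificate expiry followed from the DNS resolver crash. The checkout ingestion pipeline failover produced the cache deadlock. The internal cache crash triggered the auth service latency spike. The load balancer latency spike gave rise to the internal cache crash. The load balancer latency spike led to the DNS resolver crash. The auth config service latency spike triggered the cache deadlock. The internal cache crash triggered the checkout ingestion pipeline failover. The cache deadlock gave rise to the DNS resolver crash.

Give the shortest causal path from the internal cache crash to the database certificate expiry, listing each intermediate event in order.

the internal cache crash → the checkout ingestion pipeline failover → the cache deadlock → the DNS resolver crash → the database certificate expiry

the internal cache crash → the checkout ingestion pipeline failover
the checkout ingestion pipeline failover → the cache deadlock
the cache deadlock → the DNS resolver crash
the DNS resolver crash → the database certificate expiry
Length: 4 steps.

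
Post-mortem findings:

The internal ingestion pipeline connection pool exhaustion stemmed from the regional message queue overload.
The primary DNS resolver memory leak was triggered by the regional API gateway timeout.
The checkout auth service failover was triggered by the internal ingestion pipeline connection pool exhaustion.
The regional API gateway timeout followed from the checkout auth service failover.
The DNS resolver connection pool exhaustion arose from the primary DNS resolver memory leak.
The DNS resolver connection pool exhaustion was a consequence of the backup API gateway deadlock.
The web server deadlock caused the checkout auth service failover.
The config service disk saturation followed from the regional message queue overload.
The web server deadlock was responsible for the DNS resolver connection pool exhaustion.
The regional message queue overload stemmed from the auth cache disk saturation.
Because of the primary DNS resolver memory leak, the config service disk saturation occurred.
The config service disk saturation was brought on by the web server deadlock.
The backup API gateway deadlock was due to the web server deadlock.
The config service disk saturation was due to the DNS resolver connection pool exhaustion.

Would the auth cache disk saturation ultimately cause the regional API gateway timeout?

There is a causal chain: the auth cache disk saturation → the regional message queue overload → the internal ingestion pipeline connection pool exhaustion → the checkout auth service failover → the regional API gateway timeout.

Yes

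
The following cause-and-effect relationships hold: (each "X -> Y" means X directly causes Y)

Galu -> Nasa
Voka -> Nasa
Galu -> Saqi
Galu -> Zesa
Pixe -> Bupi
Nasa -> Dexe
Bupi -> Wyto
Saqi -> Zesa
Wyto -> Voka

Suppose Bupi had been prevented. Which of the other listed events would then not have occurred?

Voka, Wyto

Downstream of Bupi: Wyto, Voka, Nasa, Dexe.
Of those, still caused via another path: Nasa, Dexe.
The remainder have no surviving cause.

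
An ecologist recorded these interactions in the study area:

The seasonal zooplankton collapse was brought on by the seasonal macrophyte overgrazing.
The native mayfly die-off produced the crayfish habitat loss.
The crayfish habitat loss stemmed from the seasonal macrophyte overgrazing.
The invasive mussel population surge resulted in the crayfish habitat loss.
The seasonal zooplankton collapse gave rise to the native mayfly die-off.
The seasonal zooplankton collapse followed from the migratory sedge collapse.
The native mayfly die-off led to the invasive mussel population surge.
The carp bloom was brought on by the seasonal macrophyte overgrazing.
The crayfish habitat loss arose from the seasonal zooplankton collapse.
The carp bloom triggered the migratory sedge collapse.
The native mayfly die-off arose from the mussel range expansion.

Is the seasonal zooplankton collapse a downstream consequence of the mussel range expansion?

The mussel range expansion leads to the native mayfly die-off, the invasive mussel population surge, the crayfish habitat loss; the seasonal zooplankton collapse is not among them.

No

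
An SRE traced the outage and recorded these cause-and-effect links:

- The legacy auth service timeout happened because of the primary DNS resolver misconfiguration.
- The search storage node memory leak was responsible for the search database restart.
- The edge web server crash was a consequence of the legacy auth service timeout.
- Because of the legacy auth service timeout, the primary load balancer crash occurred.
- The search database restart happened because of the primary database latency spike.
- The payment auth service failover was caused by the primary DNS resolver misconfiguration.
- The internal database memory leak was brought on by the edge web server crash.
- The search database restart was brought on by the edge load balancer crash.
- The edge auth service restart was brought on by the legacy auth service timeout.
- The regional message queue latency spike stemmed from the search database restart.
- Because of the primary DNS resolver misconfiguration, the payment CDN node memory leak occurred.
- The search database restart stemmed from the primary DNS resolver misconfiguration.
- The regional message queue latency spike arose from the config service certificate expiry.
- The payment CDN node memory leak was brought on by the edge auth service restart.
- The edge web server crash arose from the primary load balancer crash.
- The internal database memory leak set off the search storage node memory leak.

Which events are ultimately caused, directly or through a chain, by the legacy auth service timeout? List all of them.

the edge auth service restart, the edge web server crash, the internal database memory leak, the payment CDN node memory leak, the primary load balancer crash, the regional message queue latency spike, the search database restart, the search storage node memory leak

Direct effects: the edge auth service restart, the primary load balancer crash, the edge web server crash.
2 steps out: the payment CDN node memory leak, the internal database memory leak.
3 steps out: the search storage node memory leak.
4 steps out: the search database restart.
5 steps out: the regional message queue latency spike.
Not reachable from it: the primary DNS resolver misconfiguration, the payment auth service failover, the primary database latency spike, the edge load balancer crash, the config service certificate expiry.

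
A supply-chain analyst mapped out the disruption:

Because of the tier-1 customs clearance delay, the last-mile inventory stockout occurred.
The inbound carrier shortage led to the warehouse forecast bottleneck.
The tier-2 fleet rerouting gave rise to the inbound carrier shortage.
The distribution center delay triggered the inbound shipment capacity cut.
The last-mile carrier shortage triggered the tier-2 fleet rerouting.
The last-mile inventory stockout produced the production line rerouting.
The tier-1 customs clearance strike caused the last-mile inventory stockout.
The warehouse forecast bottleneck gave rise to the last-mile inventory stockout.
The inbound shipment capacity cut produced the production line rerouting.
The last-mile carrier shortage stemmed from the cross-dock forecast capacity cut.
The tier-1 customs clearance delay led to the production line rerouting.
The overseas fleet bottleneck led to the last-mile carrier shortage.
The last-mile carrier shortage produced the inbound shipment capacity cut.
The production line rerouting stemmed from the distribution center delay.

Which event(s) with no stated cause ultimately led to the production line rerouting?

the cross-dock forecast capacity cut, the distribution center delay, the overseas fleet bottleneck, the tier-1 customs clearance delay, the tier-1 customs clearance strike

Tracing upstream from the production line rerouting: the production line rerouting ← the inbound shipment capacity cut ← the last-mile carrier shortage ← the cross-dock forecast capacity cut.
A separate upstream branch: the production line rerouting ← the inbound shipment capacity cut ← the last-mile carrier shortage ← the overseas fleet bottleneck.
A separate upstream branch: the production line rerouting ← the last-mile inventory stockout ← the tier-1 customs clearance strike.
A separate upstream branch: the production line rerouting ← the distribution center delay.
A separate upstream branch: the production line rerouting ← the tier-1 customs clearance delay.
Each of those chain origins has no stated cause.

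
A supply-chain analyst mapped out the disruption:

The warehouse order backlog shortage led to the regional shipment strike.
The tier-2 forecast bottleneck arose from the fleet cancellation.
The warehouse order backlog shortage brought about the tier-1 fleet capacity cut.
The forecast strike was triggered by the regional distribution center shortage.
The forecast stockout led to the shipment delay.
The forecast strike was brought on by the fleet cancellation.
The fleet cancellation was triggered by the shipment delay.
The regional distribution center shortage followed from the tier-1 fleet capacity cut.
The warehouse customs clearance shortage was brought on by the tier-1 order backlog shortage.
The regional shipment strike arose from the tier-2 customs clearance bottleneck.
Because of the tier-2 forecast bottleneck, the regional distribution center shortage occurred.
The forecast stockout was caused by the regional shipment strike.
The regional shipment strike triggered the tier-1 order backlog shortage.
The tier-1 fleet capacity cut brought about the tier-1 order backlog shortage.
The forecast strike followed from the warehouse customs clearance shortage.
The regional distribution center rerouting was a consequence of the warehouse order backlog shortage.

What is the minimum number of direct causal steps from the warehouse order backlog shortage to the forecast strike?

Shortest chain: the warehouse order backlog shortage → the tier-1 fleet capacity cut → the regional distribution center shortage → the forecast strike.

3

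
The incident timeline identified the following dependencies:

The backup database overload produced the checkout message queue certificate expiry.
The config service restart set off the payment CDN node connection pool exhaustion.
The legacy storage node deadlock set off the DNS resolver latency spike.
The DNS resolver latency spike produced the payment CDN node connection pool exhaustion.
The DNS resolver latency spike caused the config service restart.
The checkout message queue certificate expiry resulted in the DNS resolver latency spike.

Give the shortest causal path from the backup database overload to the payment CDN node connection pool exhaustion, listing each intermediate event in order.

the backup database overload → the checkout message queue certificate expiry → the DNS resolver latency spike → the payment CDN node connection pool exhaustion

the backup database overload → the checkout message queue certificate expiry
the checkout message queue certificate expiry → the DNS resolver latency spike
the DNS resolver latency spike → the payment CDN node connection pool exhaustion
Length: 3 steps.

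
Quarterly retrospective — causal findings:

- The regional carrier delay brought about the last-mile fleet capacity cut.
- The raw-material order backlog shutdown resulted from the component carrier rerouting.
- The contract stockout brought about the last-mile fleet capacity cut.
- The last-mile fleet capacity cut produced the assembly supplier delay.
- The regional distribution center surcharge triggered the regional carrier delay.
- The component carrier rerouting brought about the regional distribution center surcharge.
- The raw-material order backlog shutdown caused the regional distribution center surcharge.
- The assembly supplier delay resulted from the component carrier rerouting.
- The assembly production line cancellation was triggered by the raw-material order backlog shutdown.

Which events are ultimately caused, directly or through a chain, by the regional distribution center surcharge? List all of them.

Direct effects: the regional carrier delay.
2 steps out: the last-mile fleet capacity cut.
3 steps out: the assembly supplier delay.
Not reachable from it: the component carrier rerouting, the raw-material order backlog shutdown, the assembly production line cancellation, the contract stockout.

the assembly supplier delay, the last-mile fleet capacity cut, the regional carrier delay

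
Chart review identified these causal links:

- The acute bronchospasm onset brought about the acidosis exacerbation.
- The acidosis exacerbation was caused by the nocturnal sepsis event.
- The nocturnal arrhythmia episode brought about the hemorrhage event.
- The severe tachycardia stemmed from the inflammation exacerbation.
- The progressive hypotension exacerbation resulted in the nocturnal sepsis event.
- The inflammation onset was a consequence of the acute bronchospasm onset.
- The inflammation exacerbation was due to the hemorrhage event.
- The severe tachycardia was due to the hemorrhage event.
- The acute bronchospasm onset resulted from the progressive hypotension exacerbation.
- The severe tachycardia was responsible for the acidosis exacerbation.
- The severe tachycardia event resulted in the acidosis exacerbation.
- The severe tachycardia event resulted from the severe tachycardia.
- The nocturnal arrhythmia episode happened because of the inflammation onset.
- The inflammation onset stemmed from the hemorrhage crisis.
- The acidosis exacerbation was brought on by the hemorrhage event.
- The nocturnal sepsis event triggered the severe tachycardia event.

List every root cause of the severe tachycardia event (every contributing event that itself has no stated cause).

Tracing upstream from the severe tachycardia event: the severe tachycardia event ← the nocturnal sepsis event ← the progressive hypotension exacerbation.
A separate upstream branch: the severe tachycardia event ← the severe tachycardia ← the hemorrhage event ← the nocturnal arrhythmia episode ← the inflammation onset ← the hemorrhage crisis.
Each of those chain origins has no stated cause.

the hemorrhage crisis, the progressive hypotension exacerbation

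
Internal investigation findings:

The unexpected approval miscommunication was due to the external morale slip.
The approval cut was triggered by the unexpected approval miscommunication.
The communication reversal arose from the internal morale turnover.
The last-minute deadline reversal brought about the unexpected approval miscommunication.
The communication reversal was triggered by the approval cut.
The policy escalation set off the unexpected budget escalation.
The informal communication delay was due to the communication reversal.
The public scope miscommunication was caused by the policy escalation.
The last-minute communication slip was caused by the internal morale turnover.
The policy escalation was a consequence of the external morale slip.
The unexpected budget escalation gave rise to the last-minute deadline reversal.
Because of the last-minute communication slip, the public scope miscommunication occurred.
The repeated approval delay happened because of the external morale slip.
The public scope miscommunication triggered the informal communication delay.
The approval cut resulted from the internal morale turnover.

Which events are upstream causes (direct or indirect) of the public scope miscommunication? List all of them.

Immediate causes of the public scope miscommunication: the policy escalation, the last-minute communication slip.
Further upstream: the external morale slip, the internal morale turnover.

the external morale slip, the internal morale turnover, the last-minute communication slip, the policy escalation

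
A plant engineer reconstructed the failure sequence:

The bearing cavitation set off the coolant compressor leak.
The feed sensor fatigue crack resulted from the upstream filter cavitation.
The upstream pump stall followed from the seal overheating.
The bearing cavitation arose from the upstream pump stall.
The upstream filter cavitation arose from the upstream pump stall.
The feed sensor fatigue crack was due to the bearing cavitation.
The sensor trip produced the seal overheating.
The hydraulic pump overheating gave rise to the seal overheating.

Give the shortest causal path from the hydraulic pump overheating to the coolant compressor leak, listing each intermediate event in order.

the hydraulic pump overheating → the seal overheating → the upstream pump stall → the bearing cavitation → the coolant compressor leak

the hydraulic pump overheating → the seal overheating
the seal overheating → the upstream pump stall
the upstream pump stall → the bearing cavitation
the bearing cavitation → the coolant compressor leak
Length: 4 steps.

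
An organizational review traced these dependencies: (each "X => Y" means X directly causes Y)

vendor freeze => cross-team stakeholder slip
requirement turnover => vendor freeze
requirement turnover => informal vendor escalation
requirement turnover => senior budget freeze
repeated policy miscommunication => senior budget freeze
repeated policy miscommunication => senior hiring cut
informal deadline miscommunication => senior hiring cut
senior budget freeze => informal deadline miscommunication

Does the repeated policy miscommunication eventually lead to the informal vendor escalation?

No

The repeated policy miscommunication leads to the senior budget freeze, the informal deadline miscommunication, the senior hiring cut; the informal vendor escalation is not among them.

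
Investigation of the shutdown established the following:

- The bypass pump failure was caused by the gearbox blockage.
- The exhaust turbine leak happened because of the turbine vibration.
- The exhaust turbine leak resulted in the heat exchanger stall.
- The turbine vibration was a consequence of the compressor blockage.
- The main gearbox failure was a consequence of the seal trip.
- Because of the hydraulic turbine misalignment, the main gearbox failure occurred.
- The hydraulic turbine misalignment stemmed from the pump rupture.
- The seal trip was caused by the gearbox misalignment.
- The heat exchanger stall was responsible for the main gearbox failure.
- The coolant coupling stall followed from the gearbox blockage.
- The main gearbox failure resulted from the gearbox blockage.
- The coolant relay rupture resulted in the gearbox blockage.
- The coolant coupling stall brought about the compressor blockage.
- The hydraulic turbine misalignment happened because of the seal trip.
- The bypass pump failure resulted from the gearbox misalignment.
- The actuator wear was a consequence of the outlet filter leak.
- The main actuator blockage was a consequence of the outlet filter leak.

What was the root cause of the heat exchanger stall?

the coolant relay rupture

Tracing upstream from the heat exchanger stall: the heat exchanger stall ← the exhaust turbine leak ← the turbine vibration ← the compressor blockage ← the coolant coupling stall ← the gearbox blockage ← the coolant relay rupture.
The coolant relay rupture has no stated cause, so it is the root.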